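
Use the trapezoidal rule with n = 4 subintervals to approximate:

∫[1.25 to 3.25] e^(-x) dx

f(x) = e^(-x)
a = 1.25, b = 3.25, n = 4
h = (b - a)/n = 0.500000

Trapezoidal rule: (h/2)[f(x₀) + 2f(x₁) + 2f(x₂) + ... + f(xₙ)]

x_0 = 1.2500, f(x_0) = 0.286505, coefficient = 1
x_1 = 1.7500, f(x_1) = 0.173774, coefficient = 2
x_2 = 2.2500, f(x_2) = 0.105399, coefficient = 2
x_3 = 2.7500, f(x_3) = 0.063928, coefficient = 2
x_4 = 3.2500, f(x_4) = 0.038774, coefficient = 1

I ≈ (0.500000/2) × 1.011481 = 0.252870
Exact value: 0.247731
Error: 0.005140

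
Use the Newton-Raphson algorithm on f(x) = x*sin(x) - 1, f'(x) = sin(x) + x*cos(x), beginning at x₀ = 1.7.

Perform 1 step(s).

f(x) = x*sin(x) - 1
f'(x) = sin(x) + x*cos(x)
x₀ = 1.7

Newton-Raphson formula: x_{n+1} = x_n - f(x_n)/f'(x_n)

Iteration 1:
  f(1.700000) = 0.685830
  f'(1.700000) = 0.772629
  x_1 = 1.700000 - 0.685830/0.772629 = 0.812342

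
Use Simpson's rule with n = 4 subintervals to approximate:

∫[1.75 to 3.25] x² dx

f(x) = x²
a = 1.75, b = 3.25, n = 4
h = (b - a)/n = 0.375000

Simpson's rule: (h/3)[f(x₀) + 4f(x₁) + 2f(x₂) + ... + f(xₙ)]

x_0 = 1.7500, f(x_0) = 3.062500, coefficient = 1
x_1 = 2.1250, f(x_1) = 4.515625, coefficient = 4
x_2 = 2.5000, f(x_2) = 6.250000, coefficient = 2
x_3 = 2.8750, f(x_3) = 8.265625, coefficient = 4
x_4 = 3.2500, f(x_4) = 10.562500, coefficient = 1

I ≈ (0.375000/3) × 77.250000 = 9.656250
Exact value: 9.656250
Error: 0.000000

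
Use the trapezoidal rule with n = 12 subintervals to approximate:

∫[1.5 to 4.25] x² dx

f(x) = x²
a = 1.5, b = 4.25, n = 12
h = (b - a)/n = 0.229167

Trapezoidal rule: (h/2)[f(x₀) + 2f(x₁) + 2f(x₂) + ... + f(xₙ)]

x_0 = 1.5000, f(x_0) = 2.250000, coefficient = 1
x_1 = 1.7292, f(x_1) = 2.990017, coefficient = 2
x_2 = 1.9583, f(x_2) = 3.835069, coefficient = 2
x_3 = 2.1875, f(x_3) = 4.785156, coefficient = 2
x_4 = 2.4167, f(x_4) = 5.840278, coefficient = 2
x_5 = 2.6458, f(x_5) = 7.000434, coefficient = 2
x_6 = 2.8750, f(x_6) = 8.265625, coefficient = 2
x_7 = 3.1042, f(x_7) = 9.635851, coefficient = 2
x_8 = 3.3333, f(x_8) = 11.111111, coefficient = 2
x_9 = 3.5625, f(x_9) = 12.691406, coefficient = 2
x_10 = 3.7917, f(x_10) = 14.376736, coefficient = 2
x_11 = 4.0208, f(x_11) = 16.167101, coefficient = 2
x_12 = 4.2500, f(x_12) = 18.062500, coefficient = 1

I ≈ (0.229167/2) × 213.710069 = 24.487612
Exact value: 24.463542
Error: 0.024070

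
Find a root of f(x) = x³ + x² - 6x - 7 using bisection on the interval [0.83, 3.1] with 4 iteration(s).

f(x) = x³ + x² - 6x - 7
Initial interval: [0.83, 3.1]

Iteration 1:
  c_1 = (0.830000 + 3.100000)/2 = 1.965000
  f(c_1) = f(1.965000) = -7.341468
  f(a) × f(c) ≥ 0, new interval: [1.965000, 3.100000]
Iteration 2:
  c_2 = (1.965000 + 3.100000)/2 = 2.532500
  f(c_2) = f(2.532500) = 0.460887
  f(a) × f(c) < 0, new interval: [1.965000, 2.532500]
Iteration 3:
  c_3 = (1.965000 + 2.532500)/2 = 2.248750
  f(c_3) = f(2.248750) = -4.063972
  f(a) × f(c) ≥ 0, new interval: [2.248750, 2.532500]
Iteration 4:
  c_4 = (2.248750 + 2.532500)/2 = 2.390625
  f(c_4) = f(2.390625) = -1.966030
  f(a) × f(c) ≥ 0, new interval: [2.390625, 2.532500]

After 4 iteration(s), the approximation is c_4 = 2.390625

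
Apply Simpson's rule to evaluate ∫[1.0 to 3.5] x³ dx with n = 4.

f(x) = x³
a = 1.0, b = 3.5, n = 4
h = (b - a)/n = 0.625000

Simpson's rule: (h/3)[f(x₀) + 4f(x₁) + 2f(x₂) + ... + f(xₙ)]

x_0 = 1.0000, f(x_0) = 1.000000, coefficient = 1
x_1 = 1.6250, f(x_1) = 4.291016, coefficient = 4
x_2 = 2.2500, f(x_2) = 11.390625, coefficient = 2
x_3 = 2.8750, f(x_3) = 23.763672, coefficient = 4
x_4 = 3.5000, f(x_4) = 42.875000, coefficient = 1

I ≈ (0.625000/3) × 178.875000 = 37.265625
Exact value: 37.265625
Error: 0.000000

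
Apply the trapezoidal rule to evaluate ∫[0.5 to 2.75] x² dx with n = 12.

f(x) = x²
a = 0.5, b = 2.75, n = 12
h = (b - a)/n = 0.187500

Trapezoidal rule: (h/2)[f(x₀) + 2f(x₁) + 2f(x₂) + ... + f(xₙ)]

x_0 = 0.5000, f(x_0) = 0.250000, coefficient = 1
x_1 = 0.6875, f(x_1) = 0.472656, coefficient = 2
x_2 = 0.8750, f(x_2) = 0.765625, coefficient = 2
x_3 = 1.0625, f(x_3) = 1.128906, coefficient = 2
x_4 = 1.2500, f(x_4) = 1.562500, coefficient = 2
x_5 = 1.4375, f(x_5) = 2.066406, coefficient = 2
x_6 = 1.6250, f(x_6) = 2.640625, coefficient = 2
x_7 = 1.8125, f(x_7) = 3.285156, coefficient = 2
x_8 = 2.0000, f(x_8) = 4.000000, coefficient = 2
x_9 = 2.1875, f(x_9) = 4.785156, coefficient = 2
x_10 = 2.3750, f(x_10) = 5.640625, coefficient = 2
x_11 = 2.5625, f(x_11) = 6.566406, coefficient = 2
x_12 = 2.7500, f(x_12) = 7.562500, coefficient = 1

I ≈ (0.187500/2) × 73.640625 = 6.903809
Exact value: 6.890625
Error: 0.013184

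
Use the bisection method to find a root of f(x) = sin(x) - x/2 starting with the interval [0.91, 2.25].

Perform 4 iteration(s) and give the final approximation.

f(x) = sin(x) - x/2
Initial interval: [0.91, 2.25]

Iteration 1:
  c_1 = (0.910000 + 2.250000)/2 = 1.580000
  f(c_1) = f(1.580000) = 0.209958
  f(a) × f(c) ≥ 0, new interval: [1.580000, 2.250000]
Iteration 2:
  c_2 = (1.580000 + 2.250000)/2 = 1.915000
  f(c_2) = f(1.915000) = -0.016156
  f(a) × f(c) < 0, new interval: [1.580000, 1.915000]
Iteration 3:
  c_3 = (1.580000 + 1.915000)/2 = 1.747500
  f(c_3) = f(1.747500) = 0.110678
  f(a) × f(c) ≥ 0, new interval: [1.747500, 1.915000]
Iteration 4:
  c_4 = (1.747500 + 1.915000)/2 = 1.831250
  f(c_4) = f(1.831250) = 0.050648
  f(a) × f(c) ≥ 0, new interval: [1.831250, 1.915000]

After 4 iteration(s), the approximation is c_4 = 1.831250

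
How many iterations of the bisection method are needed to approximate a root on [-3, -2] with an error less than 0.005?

We need (b-a)/2^n ≤ 0.005
(-2 - (-3))/2^n ≤ 0.005
1/2^n ≤ 0.005
2^n ≥ 200
n ≥ log₂(200) = 7.64
n ≥ 8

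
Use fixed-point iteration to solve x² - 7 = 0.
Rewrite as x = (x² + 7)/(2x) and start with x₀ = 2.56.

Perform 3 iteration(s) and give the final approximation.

Equation: x² - 7 = 0
Fixed-point form: x = (x² + 7)/(2x)
x₀ = 2.56

x_1 = g(2.560000) = 2.647187
x_2 = g(2.647187) = 2.645752
x_3 = g(2.645752) = 2.645751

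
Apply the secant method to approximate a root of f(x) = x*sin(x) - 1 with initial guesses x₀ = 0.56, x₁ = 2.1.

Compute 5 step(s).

f(x) = x*sin(x) - 1
x₀ = 0.56, x₁ = 2.1

Secant formula: x_{n+1} = x_n - f(x_n)(x_n - x_{n-1})/(f(x_n) - f(x_{n-1}))

Iteration 1:
  f(0.560000) = -0.702536
  f(2.100000) = 0.812740
  x_2 = 2.100000 - 0.812740×(2.100000 - 0.560000)/(0.812740 - (-0.702536))
       = 1.273999
Iteration 2:
  f(2.100000) = 0.812740
  f(1.273999) = 0.218297
  x_3 = 1.273999 - 0.218297×(1.273999 - 2.100000)/(0.218297 - 0.812740)
       = 0.970666
Iteration 3:
  f(1.273999) = 0.218297
  f(0.970666) = -0.198946
  x_4 = 0.970666 - (-0.198946)×(0.970666 - 1.273999)/(-0.198946 - 0.218297)
       = 1.115298
Iteration 4:
  f(0.970666) = -0.198946
  f(1.115298) = 0.001585
  x_5 = 1.115298 - 0.001585×(1.115298 - 0.970666)/(0.001585 - (-0.198946))
       = 1.114155
Iteration 5:
  f(1.115298) = 0.001585
  f(1.114155) = -0.000003
  x_6 = 1.114155 - (-0.000003)×(1.114155 - 1.115298)/(-0.000003 - 0.001585)
       = 1.114157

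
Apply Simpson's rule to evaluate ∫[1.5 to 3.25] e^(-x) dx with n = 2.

f(x) = e^(-x)
a = 1.5, b = 3.25, n = 2
h = (b - a)/n = 0.875000

Simpson's rule: (h/3)[f(x₀) + 4f(x₁) + 2f(x₂) + ... + f(xₙ)]

x_0 = 1.5000, f(x_0) = 0.223130, coefficient = 1
x_1 = 2.3750, f(x_1) = 0.093014, coefficient = 4
x_2 = 3.2500, f(x_2) = 0.038774, coefficient = 1

I ≈ (0.875000/3) × 0.633962 = 0.184906
Exact value: 0.184356
Error: 0.000550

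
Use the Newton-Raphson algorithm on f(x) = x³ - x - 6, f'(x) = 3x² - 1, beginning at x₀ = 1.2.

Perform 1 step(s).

f(x) = x³ - x - 6
f'(x) = 3x² - 1
x₀ = 1.2

Newton-Raphson formula: x_{n+1} = x_n - f(x_n)/f'(x_n)

Iteration 1:
  f(1.200000) = -5.472000
  f'(1.200000) = 3.320000
  x_1 = 1.200000 - (-5.472000)/3.320000 = 2.848193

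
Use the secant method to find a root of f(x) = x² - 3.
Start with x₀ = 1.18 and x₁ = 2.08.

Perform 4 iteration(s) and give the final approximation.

f(x) = x² - 3
x₀ = 1.18, x₁ = 2.08

Secant formula: x_{n+1} = x_n - f(x_n)(x_n - x_{n-1})/(f(x_n) - f(x_{n-1}))

Iteration 1:
  f(1.180000) = -1.607600
  f(2.080000) = 1.326400
  x_2 = 2.080000 - 1.326400×(2.080000 - 1.180000)/(1.326400 - (-1.607600))
       = 1.673129
Iteration 2:
  f(2.080000) = 1.326400
  f(1.673129) = -0.200640
  x_3 = 1.673129 - (-0.200640)×(1.673129 - 2.080000)/(-0.200640 - 1.326400)
       = 1.726588
Iteration 3:
  f(1.673129) = -0.200640
  f(1.726588) = -0.018893
  x_4 = 1.726588 - (-0.018893)×(1.726588 - 1.673129)/(-0.018893 - (-0.200640))
       = 1.732145
Iteration 4:
  f(1.726588) = -0.018893
  f(1.732145) = 0.000328
  x_5 = 1.732145 - 0.000328×(1.732145 - 1.726588)/(0.000328 - (-0.018893))
       = 1.732051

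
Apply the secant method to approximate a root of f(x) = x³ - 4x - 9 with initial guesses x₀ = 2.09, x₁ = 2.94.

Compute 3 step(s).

f(x) = x³ - 4x - 9
x₀ = 2.09, x₁ = 2.94

Secant formula: x_{n+1} = x_n - f(x_n)(x_n - x_{n-1})/(f(x_n) - f(x_{n-1}))

Iteration 1:
  f(2.090000) = -8.230671
  f(2.940000) = 4.652184
  x_2 = 2.940000 - 4.652184×(2.940000 - 2.090000)/(4.652184 - (-8.230671))
       = 2.633053
Iteration 2:
  f(2.940000) = 4.652184
  f(2.633053) = -1.277343
  x_3 = 2.633053 - (-1.277343)×(2.633053 - 2.940000)/(-1.277343 - 4.652184)
       = 2.699176
Iteration 3:
  f(2.633053) = -1.277343
  f(2.699176) = -0.131727
  x_4 = 2.699176 - (-0.131727)×(2.699176 - 2.633053)/(-0.131727 - (-1.277343))
       = 2.706779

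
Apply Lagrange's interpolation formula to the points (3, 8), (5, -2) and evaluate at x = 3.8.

Lagrange interpolation formula:
P(x) = Σ yᵢ × Lᵢ(x)
where Lᵢ(x) = Π_{j≠i} (x - xⱼ)/(xᵢ - xⱼ)

L_0(3.8) = (3.8 - 5)/(3 - 5) = 0.600000
L_1(3.8) = (3.8 - 3)/(5 - 3) = 0.400000

P(3.8) = 8×L_0(3.8) + (-2)×L_1(3.8)
P(3.8) = 4.000000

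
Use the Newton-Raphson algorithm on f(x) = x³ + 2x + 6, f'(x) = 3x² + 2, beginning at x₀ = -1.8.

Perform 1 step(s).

f(x) = x³ + 2x + 6
f'(x) = 3x² + 2
x₀ = -1.8

Newton-Raphson formula: x_{n+1} = x_n - f(x_n)/f'(x_n)

Iteration 1:
  f(-1.800000) = -3.432000
  f'(-1.800000) = 11.720000
  x_1 = -1.800000 - (-3.432000)/11.720000 = -1.507167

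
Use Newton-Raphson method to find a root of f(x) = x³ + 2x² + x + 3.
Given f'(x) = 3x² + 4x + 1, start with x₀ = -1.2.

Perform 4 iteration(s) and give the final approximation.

f(x) = x³ + 2x² + x + 3
f'(x) = 3x² + 4x + 1
x₀ = -1.2

Newton-Raphson formula: x_{n+1} = x_n - f(x_n)/f'(x_n)

Iteration 1:
  f(-1.200000) = 2.952000
  f'(-1.200000) = 0.520000
  x_1 = -1.200000 - 2.952000/0.520000 = -6.876923
Iteration 2:
  f(-6.876923) = -234.516716
  f'(-6.876923) = 115.368521
  x_2 = -6.876923 - (-234.516716)/115.368521 = -4.844161
Iteration 3:
  f(-4.844161) = -68.584964
  f'(-4.844161) = 52.021052
  x_3 = -4.844161 - (-68.584964)/52.021052 = -3.525753
Iteration 4:
  f(-3.525753) = -19.492299
  f'(-3.525753) = 24.189799
  x_4 = -3.525753 - (-19.492299)/24.189799 = -2.719947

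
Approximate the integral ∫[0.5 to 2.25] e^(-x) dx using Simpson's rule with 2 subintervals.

f(x) = e^(-x)
a = 0.5, b = 2.25, n = 2
h = (b - a)/n = 0.875000

Simpson's rule: (h/3)[f(x₀) + 4f(x₁) + 2f(x₂) + ... + f(xₙ)]

x_0 = 0.5000, f(x_0) = 0.606531, coefficient = 1
x_1 = 1.3750, f(x_1) = 0.252840, coefficient = 4
x_2 = 2.2500, f(x_2) = 0.105399, coefficient = 1

I ≈ (0.875000/3) × 1.723288 = 0.502626
Exact value: 0.501131
Error: 0.001494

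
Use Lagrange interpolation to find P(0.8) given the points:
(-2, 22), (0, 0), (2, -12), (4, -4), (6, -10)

Lagrange interpolation formula:
P(x) = Σ yᵢ × Lᵢ(x)
where Lᵢ(x) = Π_{j≠i} (x - xⱼ)/(xᵢ - xⱼ)

L_0(0.8) = (0.8 - 0)/(-2 - 0) × (0.8 - 2)/(-2 - 2) × (0.8 - 4)/(-2 - 4) × (0.8 - 6)/(-2 - 6) = -0.041600
L_1(0.8) = (0.8 - (-2))/(0 - (-2)) × (0.8 - 2)/(0 - 2) × (0.8 - 4)/(0 - 4) × (0.8 - 6)/(0 - 6) = 0.582400
L_2(0.8) = (0.8 - (-2))/(2 - (-2)) × (0.8 - 0)/(2 - 0) × (0.8 - 4)/(2 - 4) × (0.8 - 6)/(2 - 6) = 0.582400
L_3(0.8) = (0.8 - (-2))/(4 - (-2)) × (0.8 - 0)/(4 - 0) × (0.8 - 2)/(4 - 2) × (0.8 - 6)/(4 - 6) = -0.145600
L_4(0.8) = (0.8 - (-2))/(6 - (-2)) × (0.8 - 0)/(6 - 0) × (0.8 - 2)/(6 - 2) × (0.8 - 4)/(6 - 4) = 0.022400

P(0.8) = 22×L_0(0.8) + 0×L_1(0.8) + (-12)×L_2(0.8) + (-4)×L_3(0.8) + (-10)×L_4(0.8)
P(0.8) = -7.545600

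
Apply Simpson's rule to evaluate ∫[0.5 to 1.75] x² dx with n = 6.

f(x) = x²
a = 0.5, b = 1.75, n = 6
h = (b - a)/n = 0.208333

Simpson's rule: (h/3)[f(x₀) + 4f(x₁) + 2f(x₂) + ... + f(xₙ)]

x_0 = 0.5000, f(x_0) = 0.250000, coefficient = 1
x_1 = 0.7083, f(x_1) = 0.501736, coefficient = 4
x_2 = 0.9167, f(x_2) = 0.840278, coefficient = 2
x_3 = 1.1250, f(x_3) = 1.265625, coefficient = 4
x_4 = 1.3333, f(x_4) = 1.777778, coefficient = 2
x_5 = 1.5417, f(x_5) = 2.376736, coefficient = 4
x_6 = 1.7500, f(x_6) = 3.062500, coefficient = 1

I ≈ (0.208333/3) × 25.125000 = 1.744792
Exact value: 1.744792
Error: 0.000000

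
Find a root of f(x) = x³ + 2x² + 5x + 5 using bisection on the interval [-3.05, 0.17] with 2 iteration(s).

f(x) = x³ + 2x² + 5x + 5
Initial interval: [-3.05, 0.17]

Iteration 1:
  c_1 = (-3.050000 + 0.170000)/2 = -1.440000
  f(c_1) = f(-1.440000) = -1.038784
  f(a) × f(c) ≥ 0, new interval: [-1.440000, 0.170000]
Iteration 2:
  c_2 = (-1.440000 + 0.170000)/2 = -0.635000
  f(c_2) = f(-0.635000) = 2.375402
  f(a) × f(c) < 0, new interval: [-1.440000, -0.635000]

After 2 iteration(s), the approximation is c_2 = -0.635000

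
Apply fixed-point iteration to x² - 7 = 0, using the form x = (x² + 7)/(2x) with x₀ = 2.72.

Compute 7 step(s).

Equation: x² - 7 = 0
Fixed-point form: x = (x² + 7)/(2x)
x₀ = 2.72

x_1 = g(2.720000) = 2.646765
x_2 = g(2.646765) = 2.645752
x_3 = g(2.645752) = 2.645751
x_4 = g(2.645751) = 2.645751
x_5 = g(2.645751) = 2.645751
x_6 = g(2.645751) = 2.645751
x_7 = g(2.645751) = 2.645751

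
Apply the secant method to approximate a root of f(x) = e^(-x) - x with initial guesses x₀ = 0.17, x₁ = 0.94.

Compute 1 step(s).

f(x) = e^(-x) - x
x₀ = 0.17, x₁ = 0.94

Secant formula: x_{n+1} = x_n - f(x_n)(x_n - x_{n-1})/(f(x_n) - f(x_{n-1}))

Iteration 1:
  f(0.170000) = 0.673665
  f(0.940000) = -0.549372
  x_2 = 0.940000 - (-0.549372)×(0.940000 - 0.170000)/(-0.549372 - 0.673665)
       = 0.594126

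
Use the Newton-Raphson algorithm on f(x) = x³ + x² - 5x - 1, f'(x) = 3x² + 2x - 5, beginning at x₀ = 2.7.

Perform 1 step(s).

f(x) = x³ + x² - 5x - 1
f'(x) = 3x² + 2x - 5
x₀ = 2.7

Newton-Raphson formula: x_{n+1} = x_n - f(x_n)/f'(x_n)

Iteration 1:
  f(2.700000) = 12.473000
  f'(2.700000) = 22.270000
  x_1 = 2.700000 - 12.473000/22.270000 = 2.139919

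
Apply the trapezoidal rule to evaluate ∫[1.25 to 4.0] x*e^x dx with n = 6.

f(x) = x*e^x
a = 1.25, b = 4.0, n = 6
h = (b - a)/n = 0.458333

Trapezoidal rule: (h/2)[f(x₀) + 2f(x₁) + 2f(x₂) + ... + f(xₙ)]

x_0 = 1.2500, f(x_0) = 4.362929, coefficient = 1
x_1 = 1.7083, f(x_1) = 9.429580, coefficient = 2
x_2 = 2.1667, f(x_2) = 18.913133, coefficient = 2
x_3 = 2.6250, f(x_3) = 36.237007, coefficient = 2
x_4 = 3.0833, f(x_4) = 67.312409, coefficient = 2
x_5 = 3.5417, f(x_5) = 122.273959, coefficient = 2
x_6 = 4.0000, f(x_6) = 218.392600, coefficient = 1

I ≈ (0.458333/2) × 731.087705 = 167.540932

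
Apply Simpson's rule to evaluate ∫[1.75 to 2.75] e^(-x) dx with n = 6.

f(x) = e^(-x)
a = 1.75, b = 2.75, n = 6
h = (b - a)/n = 0.166667

Simpson's rule: (h/3)[f(x₀) + 4f(x₁) + 2f(x₂) + ... + f(xₙ)]

x_0 = 1.7500, f(x_0) = 0.173774, coefficient = 1
x_1 = 1.9167, f(x_1) = 0.147096, coefficient = 4
x_2 = 2.0833, f(x_2) = 0.124514, coefficient = 2
x_3 = 2.2500, f(x_3) = 0.105399, coefficient = 4
x_4 = 2.4167, f(x_4) = 0.089219, coefficient = 2
x_5 = 2.5833, f(x_5) = 0.075522, coefficient = 4
x_6 = 2.7500, f(x_6) = 0.063928, coefficient = 1

I ≈ (0.166667/3) × 1.977238 = 0.109847
Exact value: 0.109846
Error: 0.000000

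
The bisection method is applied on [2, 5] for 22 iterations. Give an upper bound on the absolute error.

Bisection error bound: |error| ≤ (b-a)/2^n
|error| ≤ (5 - 2)/2^22 = 3/2^22
|error| ≤ 0.0000007153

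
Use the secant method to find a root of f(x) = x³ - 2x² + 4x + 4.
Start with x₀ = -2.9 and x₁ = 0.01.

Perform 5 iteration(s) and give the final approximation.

f(x) = x³ - 2x² + 4x + 4
x₀ = -2.9, x₁ = 0.01

Secant formula: x_{n+1} = x_n - f(x_n)(x_n - x_{n-1})/(f(x_n) - f(x_{n-1}))

Iteration 1:
  f(-2.900000) = -48.809000
  f(0.010000) = 4.039801
  x_2 = 0.010000 - 4.039801×(0.010000 - (-2.900000))/(4.039801 - (-48.809000))
       = -0.212443
Iteration 2:
  f(0.010000) = 4.039801
  f(-0.212443) = 3.050378
  x_3 = -0.212443 - 3.050378×(-0.212443 - 0.010000)/(3.050378 - 4.039801)
       = -0.898230
Iteration 3:
  f(-0.212443) = 3.050378
  f(-0.898230) = -1.931263
  x_4 = -0.898230 - (-1.931263)×(-0.898230 - (-0.212443))/(-1.931263 - 3.050378)
       = -0.632367
Iteration 4:
  f(-0.898230) = -1.931263
  f(-0.632367) = 0.417882
  x_5 = -0.632367 - 0.417882×(-0.632367 - (-0.898230))/(0.417882 - (-1.931263))
       = -0.679660
Iteration 5:
  f(-0.632367) = 0.417882
  f(-0.679660) = 0.043521
  x_6 = -0.679660 - 0.043521×(-0.679660 - (-0.632367))/(0.043521 - 0.417882)
       = -0.685158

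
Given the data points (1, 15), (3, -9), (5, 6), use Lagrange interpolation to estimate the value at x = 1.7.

Lagrange interpolation formula:
P(x) = Σ yᵢ × Lᵢ(x)
where Lᵢ(x) = Π_{j≠i} (x - xⱼ)/(xᵢ - xⱼ)

L_0(1.7) = (1.7 - 3)/(1 - 3) × (1.7 - 5)/(1 - 5) = 0.536250
L_1(1.7) = (1.7 - 1)/(3 - 1) × (1.7 - 5)/(3 - 5) = 0.577500
L_2(1.7) = (1.7 - 1)/(5 - 1) × (1.7 - 3)/(5 - 3) = -0.113750

P(1.7) = 15×L_0(1.7) + (-9)×L_1(1.7) + 6×L_2(1.7)
P(1.7) = 2.163750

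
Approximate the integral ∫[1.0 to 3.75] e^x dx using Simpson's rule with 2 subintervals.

f(x) = e^x
a = 1.0, b = 3.75, n = 2
h = (b - a)/n = 1.375000

Simpson's rule: (h/3)[f(x₀) + 4f(x₁) + 2f(x₂) + ... + f(xₙ)]

x_0 = 1.0000, f(x_0) = 2.718282, coefficient = 1
x_1 = 2.3750, f(x_1) = 10.751013, coefficient = 4
x_2 = 3.7500, f(x_2) = 42.521082, coefficient = 1

I ≈ (1.375000/3) × 88.243417 = 40.444899
Exact value: 39.802800
Error: 0.642099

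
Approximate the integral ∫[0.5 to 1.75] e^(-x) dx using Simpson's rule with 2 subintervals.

f(x) = e^(-x)
a = 0.5, b = 1.75, n = 2
h = (b - a)/n = 0.625000

Simpson's rule: (h/3)[f(x₀) + 4f(x₁) + 2f(x₂) + ... + f(xₙ)]

x_0 = 0.5000, f(x_0) = 0.606531, coefficient = 1
x_1 = 1.1250, f(x_1) = 0.324652, coefficient = 4
x_2 = 1.7500, f(x_2) = 0.173774, coefficient = 1

I ≈ (0.625000/3) × 2.078914 = 0.433107
Exact value: 0.432757
Error: 0.000350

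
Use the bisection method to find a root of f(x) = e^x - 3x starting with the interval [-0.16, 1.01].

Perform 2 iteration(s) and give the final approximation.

f(x) = e^x - 3x
Initial interval: [-0.16, 1.01]

Iteration 1:
  c_1 = (-0.160000 + 1.010000)/2 = 0.425000
  f(c_1) = f(0.425000) = 0.254590
  f(a) × f(c) ≥ 0, new interval: [0.425000, 1.010000]
Iteration 2:
  c_2 = (0.425000 + 1.010000)/2 = 0.717500
  f(c_2) = f(0.717500) = -0.103196
  f(a) × f(c) < 0, new interval: [0.425000, 0.717500]

After 2 iteration(s), the approximation is c_2 = 0.717500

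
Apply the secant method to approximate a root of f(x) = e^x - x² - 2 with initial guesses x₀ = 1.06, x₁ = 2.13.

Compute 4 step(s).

f(x) = e^x - x² - 2
x₀ = 1.06, x₁ = 2.13

Secant formula: x_{n+1} = x_n - f(x_n)(x_n - x_{n-1})/(f(x_n) - f(x_{n-1}))

Iteration 1:
  f(1.060000) = -0.237229
  f(2.130000) = 1.877967
  x_2 = 2.130000 - 1.877967×(2.130000 - 1.060000)/(1.877967 - (-0.237229))
       = 1.180005
Iteration 2:
  f(2.130000) = 1.877967
  f(1.180005) = -0.138021
  x_3 = 1.180005 - (-0.138021)×(1.180005 - 2.130000)/(-0.138021 - 1.877967)
       = 1.245045
Iteration 3:
  f(1.180005) = -0.138021
  f(1.245045) = -0.077046
  x_4 = 1.245045 - (-0.077046)×(1.245045 - 1.180005)/(-0.077046 - (-0.138021))
       = 1.327227
Iteration 4:
  f(1.245045) = -0.077046
  f(1.327227) = 0.009041
  x_5 = 1.327227 - 0.009041×(1.327227 - 1.245045)/(0.009041 - (-0.077046))
       = 1.318596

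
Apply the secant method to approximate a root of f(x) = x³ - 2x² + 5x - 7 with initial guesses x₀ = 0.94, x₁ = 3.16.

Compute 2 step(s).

f(x) = x³ - 2x² + 5x - 7
x₀ = 0.94, x₁ = 3.16

Secant formula: x_{n+1} = x_n - f(x_n)(x_n - x_{n-1})/(f(x_n) - f(x_{n-1}))

Iteration 1:
  f(0.940000) = -3.236616
  f(3.160000) = 20.383296
  x_2 = 3.160000 - 20.383296×(3.160000 - 0.940000)/(20.383296 - (-3.236616))
       = 1.244205
Iteration 2:
  f(3.160000) = 20.383296
  f(1.244205) = -1.948982
  x_3 = 1.244205 - (-1.948982)×(1.244205 - 3.160000)/(-1.948982 - 20.383296)
       = 1.411400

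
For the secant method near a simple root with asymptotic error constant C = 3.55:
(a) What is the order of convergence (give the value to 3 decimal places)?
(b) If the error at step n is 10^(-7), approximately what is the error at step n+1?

(a) Secant method has superlinear convergence with order φ = (1+√5)/2 ≈ 1.618.
    This means |e_{n+1}| ≈ C|e_n|^1.618.

(b) With |e_n| = 10^(-7) and C = 3.55:
    |e_{n+1}| ≈ 3.55 × (10^(-7))^1.618 = 3.55 × 10^(-11.33)

(a) ≈ 1.618 (golden ratio); (b) |e_{n+1}| ≈ 1.675e-11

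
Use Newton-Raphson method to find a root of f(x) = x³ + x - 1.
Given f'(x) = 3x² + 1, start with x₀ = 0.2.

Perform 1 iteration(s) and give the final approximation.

f(x) = x³ + x - 1
f'(x) = 3x² + 1
x₀ = 0.2

Newton-Raphson formula: x_{n+1} = x_n - f(x_n)/f'(x_n)

Iteration 1:
  f(0.200000) = -0.792000
  f'(0.200000) = 1.120000
  x_1 = 0.200000 - (-0.792000)/1.120000 = 0.907143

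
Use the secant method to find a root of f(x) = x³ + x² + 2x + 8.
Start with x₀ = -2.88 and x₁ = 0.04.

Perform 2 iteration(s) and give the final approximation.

f(x) = x³ + x² + 2x + 8
x₀ = -2.88, x₁ = 0.04

Secant formula: x_{n+1} = x_n - f(x_n)(x_n - x_{n-1})/(f(x_n) - f(x_{n-1}))

Iteration 1:
  f(-2.880000) = -13.353472
  f(0.040000) = 8.081664
  x_2 = 0.040000 - 8.081664×(0.040000 - (-2.880000))/(8.081664 - (-13.353472))
       = -1.060924
Iteration 2:
  f(0.040000) = 8.081664
  f(-1.060924) = 5.809578
  x_3 = -1.060924 - 5.809578×(-1.060924 - 0.040000)/(5.809578 - 8.081664)
       = -3.875916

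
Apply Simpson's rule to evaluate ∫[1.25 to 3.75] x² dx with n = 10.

f(x) = x²
a = 1.25, b = 3.75, n = 10
h = (b - a)/n = 0.250000

Simpson's rule: (h/3)[f(x₀) + 4f(x₁) + 2f(x₂) + ... + f(xₙ)]

x_0 = 1.2500, f(x_0) = 1.562500, coefficient = 1
x_1 = 1.5000, f(x_1) = 2.250000, coefficient = 4
x_2 = 1.7500, f(x_2) = 3.062500, coefficient = 2
x_3 = 2.0000, f(x_3) = 4.000000, coefficient = 4
x_4 = 2.2500, f(x_4) = 5.062500, coefficient = 2
x_5 = 2.5000, f(x_5) = 6.250000, coefficient = 4
x_6 = 2.7500, f(x_6) = 7.562500, coefficient = 2
x_7 = 3.0000, f(x_7) = 9.000000, coefficient = 4
x_8 = 3.2500, f(x_8) = 10.562500, coefficient = 2
x_9 = 3.5000, f(x_9) = 12.250000, coefficient = 4
x_10 = 3.7500, f(x_10) = 14.062500, coefficient = 1

I ≈ (0.250000/3) × 203.125000 = 16.927083
Exact value: 16.927083
Error: 0.000000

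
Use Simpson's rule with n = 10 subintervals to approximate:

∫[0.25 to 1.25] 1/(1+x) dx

f(x) = 1/(1+x)
a = 0.25, b = 1.25, n = 10
h = (b - a)/n = 0.100000

Simpson's rule: (h/3)[f(x₀) + 4f(x₁) + 2f(x₂) + ... + f(xₙ)]

x_0 = 0.2500, f(x_0) = 0.800000, coefficient = 1
x_1 = 0.3500, f(x_1) = 0.740741, coefficient = 4
x_2 = 0.4500, f(x_2) = 0.689655, coefficient = 2
x_3 = 0.5500, f(x_3) = 0.645161, coefficient = 4
x_4 = 0.6500, f(x_4) = 0.606061, coefficient = 2
x_5 = 0.7500, f(x_5) = 0.571429, coefficient = 4
x_6 = 0.8500, f(x_6) = 0.540541, coefficient = 2
x_7 = 0.9500, f(x_7) = 0.512821, coefficient = 4
x_8 = 1.0500, f(x_8) = 0.487805, coefficient = 2
x_9 = 1.1500, f(x_9) = 0.465116, coefficient = 4
x_10 = 1.2500, f(x_10) = 0.444444, coefficient = 1

I ≈ (0.100000/3) × 17.633636 = 0.587788
Exact value: 0.587787
Error: 0.000001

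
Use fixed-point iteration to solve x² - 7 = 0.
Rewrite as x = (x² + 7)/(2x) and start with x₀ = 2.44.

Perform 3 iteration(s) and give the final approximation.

Equation: x² - 7 = 0
Fixed-point form: x = (x² + 7)/(2x)
x₀ = 2.44

x_1 = g(2.440000) = 2.654426
x_2 = g(2.654426) = 2.645765
x_3 = g(2.645765) = 2.645751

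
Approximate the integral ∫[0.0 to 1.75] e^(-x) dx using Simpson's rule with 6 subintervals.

f(x) = e^(-x)
a = 0.0, b = 1.75, n = 6
h = (b - a)/n = 0.291667

Simpson's rule: (h/3)[f(x₀) + 4f(x₁) + 2f(x₂) + ... + f(xₙ)]

x_0 = 0.0000, f(x_0) = 1.000000, coefficient = 1
x_1 = 0.2917, f(x_1) = 0.747018, coefficient = 4
x_2 = 0.5833, f(x_2) = 0.558035, coefficient = 2
x_3 = 0.8750, f(x_3) = 0.416862, coefficient = 4
x_4 = 1.1667, f(x_4) = 0.311403, coefficient = 2
x_5 = 1.4583, f(x_5) = 0.232624, coefficient = 4
x_6 = 1.7500, f(x_6) = 0.173774, coefficient = 1

I ≈ (0.291667/3) × 8.498663 = 0.826259
Exact value: 0.826226
Error: 0.000033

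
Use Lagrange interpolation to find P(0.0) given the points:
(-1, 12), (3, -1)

Lagrange interpolation formula:
P(x) = Σ yᵢ × Lᵢ(x)
where Lᵢ(x) = Π_{j≠i} (x - xⱼ)/(xᵢ - xⱼ)

L_0(0.0) = (0.0 - 3)/(-1 - 3) = 0.750000
L_1(0.0) = (0.0 - (-1))/(3 - (-1)) = 0.250000

P(0.0) = 12×L_0(0.0) + (-1)×L_1(0.0)
P(0.0) = 8.750000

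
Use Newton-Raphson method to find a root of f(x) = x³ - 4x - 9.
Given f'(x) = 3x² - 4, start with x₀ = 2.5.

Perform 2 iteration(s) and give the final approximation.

f(x) = x³ - 4x - 9
f'(x) = 3x² - 4
x₀ = 2.5

Newton-Raphson formula: x_{n+1} = x_n - f(x_n)/f'(x_n)

Iteration 1:
  f(2.500000) = -3.375000
  f'(2.500000) = 14.750000
  x_1 = 2.500000 - (-3.375000)/14.750000 = 2.728814
Iteration 2:
  f(2.728814) = 0.404647
  f'(2.728814) = 18.339270
  x_2 = 2.728814 - 0.404647/18.339270 = 2.706749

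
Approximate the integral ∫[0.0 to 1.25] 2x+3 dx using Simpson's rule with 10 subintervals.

f(x) = 2x+3
a = 0.0, b = 1.25, n = 10
h = (b - a)/n = 0.125000

Simpson's rule: (h/3)[f(x₀) + 4f(x₁) + 2f(x₂) + ... + f(xₙ)]

x_0 = 0.0000, f(x_0) = 3.000000, coefficient = 1
x_1 = 0.1250, f(x_1) = 3.250000, coefficient = 4
x_2 = 0.2500, f(x_2) = 3.500000, coefficient = 2
x_3 = 0.3750, f(x_3) = 3.750000, coefficient = 4
x_4 = 0.5000, f(x_4) = 4.000000, coefficient = 2
x_5 = 0.6250, f(x_5) = 4.250000, coefficient = 4
x_6 = 0.7500, f(x_6) = 4.500000, coefficient = 2
x_7 = 0.8750, f(x_7) = 4.750000, coefficient = 4
x_8 = 1.0000, f(x_8) = 5.000000, coefficient = 2
x_9 = 1.1250, f(x_9) = 5.250000, coefficient = 4
x_10 = 1.2500, f(x_10) = 5.500000, coefficient = 1

I ≈ (0.125000/3) × 127.500000 = 5.312500
Exact value: 5.312500
Error: 0.000000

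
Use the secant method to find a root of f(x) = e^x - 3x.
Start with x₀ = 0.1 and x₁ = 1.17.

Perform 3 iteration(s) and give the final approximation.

f(x) = e^x - 3x
x₀ = 0.1, x₁ = 1.17

Secant formula: x_{n+1} = x_n - f(x_n)(x_n - x_{n-1})/(f(x_n) - f(x_{n-1}))

Iteration 1:
  f(0.100000) = 0.805171
  f(1.170000) = -0.288007
  x_2 = 1.170000 - (-0.288007)×(1.170000 - 0.100000)/(-0.288007 - 0.805171)
       = 0.888099
Iteration 2:
  f(1.170000) = -0.288007
  f(0.888099) = -0.233792
  x_3 = 0.888099 - (-0.233792)×(0.888099 - 1.170000)/(-0.233792 - (-0.288007))
       = -0.327543
Iteration 3:
  f(0.888099) = -0.233792
  f(-0.327543) = 1.703322
  x_4 = -0.327543 - 1.703322×(-0.327543 - 0.888099)/(1.703322 - (-0.233792))
       = 0.741382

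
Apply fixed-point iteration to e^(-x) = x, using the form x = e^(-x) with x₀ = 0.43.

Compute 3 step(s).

Equation: e^(-x) = x
Fixed-point form: x = e^(-x)
x₀ = 0.43

x_1 = g(0.430000) = 0.650509
x_2 = g(0.650509) = 0.521780
x_3 = g(0.521780) = 0.593463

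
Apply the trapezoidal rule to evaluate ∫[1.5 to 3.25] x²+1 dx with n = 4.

f(x) = x²+1
a = 1.5, b = 3.25, n = 4
h = (b - a)/n = 0.437500

Trapezoidal rule: (h/2)[f(x₀) + 2f(x₁) + 2f(x₂) + ... + f(xₙ)]

x_0 = 1.5000, f(x_0) = 3.250000, coefficient = 1
x_1 = 1.9375, f(x_1) = 4.753906, coefficient = 2
x_2 = 2.3750, f(x_2) = 6.640625, coefficient = 2
x_3 = 2.8125, f(x_3) = 8.910156, coefficient = 2
x_4 = 3.2500, f(x_4) = 11.562500, coefficient = 1

I ≈ (0.437500/2) × 55.421875 = 12.123535
Exact value: 12.067708
Error: 0.055827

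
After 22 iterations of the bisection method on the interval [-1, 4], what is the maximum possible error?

Bisection error bound: |error| ≤ (b-a)/2^n
|error| ≤ (4 - (-1))/2^22 = 5/2^22
|error| ≤ 0.0000011921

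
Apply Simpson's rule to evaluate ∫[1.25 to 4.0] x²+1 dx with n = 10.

f(x) = x²+1
a = 1.25, b = 4.0, n = 10
h = (b - a)/n = 0.275000

Simpson's rule: (h/3)[f(x₀) + 4f(x₁) + 2f(x₂) + ... + f(xₙ)]

x_0 = 1.2500, f(x_0) = 2.562500, coefficient = 1
x_1 = 1.5250, f(x_1) = 3.325625, coefficient = 4
x_2 = 1.8000, f(x_2) = 4.240000, coefficient = 2
x_3 = 2.0750, f(x_3) = 5.305625, coefficient = 4
x_4 = 2.3500, f(x_4) = 6.522500, coefficient = 2
x_5 = 2.6250, f(x_5) = 7.890625, coefficient = 4
x_6 = 2.9000, f(x_6) = 9.410000, coefficient = 2
x_7 = 3.1750, f(x_7) = 11.080625, coefficient = 4
x_8 = 3.4500, f(x_8) = 12.902500, coefficient = 2
x_9 = 3.7250, f(x_9) = 14.875625, coefficient = 4
x_10 = 4.0000, f(x_10) = 17.000000, coefficient = 1

I ≈ (0.275000/3) × 255.625000 = 23.432292
Exact value: 23.432292
Error: 0.000000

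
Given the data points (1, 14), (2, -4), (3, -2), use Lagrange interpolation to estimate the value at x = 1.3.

Lagrange interpolation formula:
P(x) = Σ yᵢ × Lᵢ(x)
where Lᵢ(x) = Π_{j≠i} (x - xⱼ)/(xᵢ - xⱼ)

L_0(1.3) = (1.3 - 2)/(1 - 2) × (1.3 - 3)/(1 - 3) = 0.595000
L_1(1.3) = (1.3 - 1)/(2 - 1) × (1.3 - 3)/(2 - 3) = 0.510000
L_2(1.3) = (1.3 - 1)/(3 - 1) × (1.3 - 2)/(3 - 2) = -0.105000

P(1.3) = 14×L_0(1.3) + (-4)×L_1(1.3) + (-2)×L_2(1.3)
P(1.3) = 6.500000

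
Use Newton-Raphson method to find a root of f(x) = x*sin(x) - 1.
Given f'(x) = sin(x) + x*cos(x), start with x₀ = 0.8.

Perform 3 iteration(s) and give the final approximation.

f(x) = x*sin(x) - 1
f'(x) = sin(x) + x*cos(x)
x₀ = 0.8

Newton-Raphson formula: x_{n+1} = x_n - f(x_n)/f'(x_n)

Iteration 1:
  f(0.800000) = -0.426115
  f'(0.800000) = 1.274721
  x_1 = 0.800000 - (-0.426115)/1.274721 = 1.134281
Iteration 2:
  f(1.134281) = 0.027920
  f'(1.134281) = 1.385786
  x_2 = 1.134281 - 0.027920/1.385786 = 1.114134
Iteration 3:
  f(1.114134) = -0.000033
  f'(1.114134) = 1.388812
  x_3 = 1.114134 - (-0.000033)/1.388812 = 1.114157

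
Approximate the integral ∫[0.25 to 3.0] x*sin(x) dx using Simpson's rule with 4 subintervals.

f(x) = x*sin(x)
a = 0.25, b = 3.0, n = 4
h = (b - a)/n = 0.687500

Simpson's rule: (h/3)[f(x₀) + 4f(x₁) + 2f(x₂) + ... + f(xₙ)]

x_0 = 0.2500, f(x_0) = 0.061851, coefficient = 1
x_1 = 0.9375, f(x_1) = 0.755701, coefficient = 4
x_2 = 1.6250, f(x_2) = 1.622613, coefficient = 2
x_3 = 2.3125, f(x_3) = 1.705050, coefficient = 4
x_4 = 3.0000, f(x_4) = 0.423360, coefficient = 1

I ≈ (0.687500/3) × 13.573440 = 3.110580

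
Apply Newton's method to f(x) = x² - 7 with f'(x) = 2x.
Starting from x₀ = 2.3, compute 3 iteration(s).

f(x) = x² - 7
f'(x) = 2x
x₀ = 2.3

Newton-Raphson formula: x_{n+1} = x_n - f(x_n)/f'(x_n)

Iteration 1:
  f(2.300000) = -1.710000
  f'(2.300000) = 4.600000
  x_1 = 2.300000 - (-1.710000)/4.600000 = 2.671739
Iteration 2:
  f(2.671739) = 0.138190
  f'(2.671739) = 5.343478
  x_2 = 2.671739 - 0.138190/5.343478 = 2.645878
Iteration 3:
  f(2.645878) = 0.000669
  f'(2.645878) = 5.291755
  x_3 = 2.645878 - 0.000669/5.291755 = 2.645751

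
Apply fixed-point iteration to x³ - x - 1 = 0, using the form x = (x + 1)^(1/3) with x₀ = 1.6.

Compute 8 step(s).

Equation: x³ - x - 1 = 0
Fixed-point form: x = (x + 1)^(1/3)
x₀ = 1.6

x_1 = g(1.600000) = 1.375069
x_2 = g(1.375069) = 1.334214
x_3 = g(1.334214) = 1.326519
x_4 = g(1.326519) = 1.325060
x_5 = g(1.325060) = 1.324783
x_6 = g(1.324783) = 1.324730
x_7 = g(1.324730) = 1.324720
x_8 = g(1.324720) = 1.324718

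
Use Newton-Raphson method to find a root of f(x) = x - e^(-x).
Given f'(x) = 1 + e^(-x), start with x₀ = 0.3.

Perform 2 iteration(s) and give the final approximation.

f(x) = x - e^(-x)
f'(x) = 1 + e^(-x)
x₀ = 0.3

Newton-Raphson formula: x_{n+1} = x_n - f(x_n)/f'(x_n)

Iteration 1:
  f(0.300000) = -0.440818
  f'(0.300000) = 1.740818
  x_1 = 0.300000 - (-0.440818)/1.740818 = 0.553225
Iteration 2:
  f(0.553225) = -0.021868
  f'(0.553225) = 1.575092
  x_2 = 0.553225 - (-0.021868)/1.575092 = 0.567108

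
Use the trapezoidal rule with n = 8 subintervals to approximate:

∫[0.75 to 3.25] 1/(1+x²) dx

f(x) = 1/(1+x²)
a = 0.75, b = 3.25, n = 8
h = (b - a)/n = 0.312500

Trapezoidal rule: (h/2)[f(x₀) + 2f(x₁) + 2f(x₂) + ... + f(xₙ)]

x_0 = 0.7500, f(x_0) = 0.640000, coefficient = 1
x_1 = 1.0625, f(x_1) = 0.469725, coefficient = 2
x_2 = 1.3750, f(x_2) = 0.345946, coefficient = 2
x_3 = 1.6875, f(x_3) = 0.259898, coefficient = 2
x_4 = 2.0000, f(x_4) = 0.200000, coefficient = 2
x_5 = 2.3125, f(x_5) = 0.157538, coefficient = 2
x_6 = 2.6250, f(x_6) = 0.126733, coefficient = 2
x_7 = 2.9375, f(x_7) = 0.103854, coefficient = 2
x_8 = 3.2500, f(x_8) = 0.086486, coefficient = 1

I ≈ (0.312500/2) × 4.053875 = 0.633418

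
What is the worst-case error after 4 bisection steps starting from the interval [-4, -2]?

Bisection error bound: |error| ≤ (b-a)/2^n
|error| ≤ (-2 - (-4))/2^4 = 2/2^4
|error| ≤ 0.1250000000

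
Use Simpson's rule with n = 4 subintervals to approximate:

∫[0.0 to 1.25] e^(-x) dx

f(x) = e^(-x)
a = 0.0, b = 1.25, n = 4
h = (b - a)/n = 0.312500

Simpson's rule: (h/3)[f(x₀) + 4f(x₁) + 2f(x₂) + ... + f(xₙ)]

x_0 = 0.0000, f(x_0) = 1.000000, coefficient = 1
x_1 = 0.3125, f(x_1) = 0.731616, coefficient = 4
x_2 = 0.6250, f(x_2) = 0.535261, coefficient = 2
x_3 = 0.9375, f(x_3) = 0.391606, coefficient = 4
x_4 = 1.2500, f(x_4) = 0.286505, coefficient = 1

I ≈ (0.312500/3) × 6.849913 = 0.713533
Exact value: 0.713495
Error: 0.000037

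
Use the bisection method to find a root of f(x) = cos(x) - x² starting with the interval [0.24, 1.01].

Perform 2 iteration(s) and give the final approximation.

f(x) = cos(x) - x²
Initial interval: [0.24, 1.01]

Iteration 1:
  c_1 = (0.240000 + 1.010000)/2 = 0.625000
  f(c_1) = f(0.625000) = 0.420338
  f(a) × f(c) ≥ 0, new interval: [0.625000, 1.010000]
Iteration 2:
  c_2 = (0.625000 + 1.010000)/2 = 0.817500
  f(c_2) = f(0.817500) = 0.015741
  f(a) × f(c) ≥ 0, new interval: [0.817500, 1.010000]

After 2 iteration(s), the approximation is c_2 = 0.817500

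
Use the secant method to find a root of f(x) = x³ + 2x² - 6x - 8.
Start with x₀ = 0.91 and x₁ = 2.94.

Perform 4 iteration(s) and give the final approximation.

f(x) = x³ + 2x² - 6x - 8
x₀ = 0.91, x₁ = 2.94

Secant formula: x_{n+1} = x_n - f(x_n)(x_n - x_{n-1})/(f(x_n) - f(x_{n-1}))

Iteration 1:
  f(0.910000) = -11.050229
  f(2.940000) = 17.059384
  x_2 = 2.940000 - 17.059384×(2.940000 - 0.910000)/(17.059384 - (-11.050229))
       = 1.708018
Iteration 2:
  f(2.940000) = 17.059384
  f(1.708018) = -7.430617
  x_3 = 1.708018 - (-7.430617)×(1.708018 - 2.940000)/(-7.430617 - 17.059384)
       = 2.081819
Iteration 3:
  f(1.708018) = -7.430617
  f(2.081819) = -2.800437
  x_4 = 2.081819 - (-2.800437)×(2.081819 - 1.708018)/(-2.800437 - (-7.430617))
       = 2.307902
Iteration 4:
  f(2.081819) = -2.800437
  f(2.307902) = 1.098246
  x_5 = 2.307902 - 1.098246×(2.307902 - 2.081819)/(1.098246 - (-2.800437))
       = 2.244215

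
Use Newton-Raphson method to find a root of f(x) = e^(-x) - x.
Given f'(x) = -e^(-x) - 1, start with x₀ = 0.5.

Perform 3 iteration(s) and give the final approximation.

f(x) = e^(-x) - x
f'(x) = -e^(-x) - 1
x₀ = 0.5

Newton-Raphson formula: x_{n+1} = x_n - f(x_n)/f'(x_n)

Iteration 1:
  f(0.500000) = 0.106531
  f'(0.500000) = -1.606531
  x_1 = 0.500000 - 0.106531/(-1.606531) = 0.566311
Iteration 2:
  f(0.566311) = 0.001305
  f'(0.566311) = -1.567616
  x_2 = 0.566311 - 0.001305/(-1.567616) = 0.567143
Iteration 3:
  f(0.567143) = 0.000000
  f'(0.567143) = -1.567143
  x_3 = 0.567143 - 0.000000/(-1.567143) = 0.567143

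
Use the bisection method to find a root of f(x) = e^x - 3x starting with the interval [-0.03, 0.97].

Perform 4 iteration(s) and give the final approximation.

f(x) = e^x - 3x
Initial interval: [-0.03, 0.97]

Iteration 1:
  c_1 = (-0.030000 + 0.970000)/2 = 0.470000
  f(c_1) = f(0.470000) = 0.189994
  f(a) × f(c) ≥ 0, new interval: [0.470000, 0.970000]
Iteration 2:
  c_2 = (0.470000 + 0.970000)/2 = 0.720000
  f(c_2) = f(0.720000) = -0.105567
  f(a) × f(c) < 0, new interval: [0.470000, 0.720000]
Iteration 3:
  c_3 = (0.470000 + 0.720000)/2 = 0.595000
  f(c_3) = f(0.595000) = 0.028031
  f(a) × f(c) ≥ 0, new interval: [0.595000, 0.720000]
Iteration 4:
  c_4 = (0.595000 + 0.720000)/2 = 0.657500
  f(c_4) = f(0.657500) = -0.042539
  f(a) × f(c) < 0, new interval: [0.595000, 0.657500]

After 4 iteration(s), the approximation is c_4 = 0.657500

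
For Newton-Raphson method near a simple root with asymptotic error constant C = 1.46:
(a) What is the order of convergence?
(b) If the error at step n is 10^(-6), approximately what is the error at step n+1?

(a) Newton-Raphson has quadratic (order 2) convergence near simple roots.
    This means |e_{n+1}| ≈ C|e_n|².

(b) With |e_n| = 10^(-6) and C = 1.46:
    |e_{n+1}| ≈ 1.46 × (10^(-6))² = 1.46 × 10^(-12)

(a) 2 (quadratic); (b) |e_{n+1}| ≈ 1.460e-12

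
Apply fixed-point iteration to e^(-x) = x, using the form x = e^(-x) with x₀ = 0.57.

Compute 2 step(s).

Equation: e^(-x) = x
Fixed-point form: x = e^(-x)
x₀ = 0.57

x_1 = g(0.570000) = 0.565525
x_2 = g(0.565525) = 0.568062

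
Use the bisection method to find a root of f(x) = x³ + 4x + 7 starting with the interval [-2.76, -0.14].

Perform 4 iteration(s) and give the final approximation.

f(x) = x³ + 4x + 7
Initial interval: [-2.76, -0.14]

Iteration 1:
  c_1 = (-2.760000 + (-0.140000))/2 = -1.450000
  f(c_1) = f(-1.450000) = -1.848625
  f(a) × f(c) ≥ 0, new interval: [-1.450000, -0.140000]
Iteration 2:
  c_2 = (-1.450000 + (-0.140000))/2 = -0.795000
  f(c_2) = f(-0.795000) = 3.317540
  f(a) × f(c) < 0, new interval: [-1.450000, -0.795000]
Iteration 3:
  c_3 = (-1.450000 + (-0.795000))/2 = -1.122500
  f(c_3) = f(-1.122500) = 1.095643
  f(a) × f(c) < 0, new interval: [-1.450000, -1.122500]
Iteration 4:
  c_4 = (-1.450000 + (-1.122500))/2 = -1.286250
  f(c_4) = f(-1.286250) = -0.273022
  f(a) × f(c) ≥ 0, new interval: [-1.286250, -1.122500]

After 4 iteration(s), the approximation is c_4 = -1.286250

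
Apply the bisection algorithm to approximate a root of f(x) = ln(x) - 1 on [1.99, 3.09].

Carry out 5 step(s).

f(x) = ln(x) - 1
Initial interval: [1.99, 3.09]

Iteration 1:
  c_1 = (1.990000 + 3.090000)/2 = 2.540000
  f(c_1) = f(2.540000) = -0.067836
  f(a) × f(c) ≥ 0, new interval: [2.540000, 3.090000]
Iteration 2:
  c_2 = (2.540000 + 3.090000)/2 = 2.815000
  f(c_2) = f(2.815000) = 0.034962
  f(a) × f(c) < 0, new interval: [2.540000, 2.815000]
Iteration 3:
  c_3 = (2.540000 + 2.815000)/2 = 2.677500
  f(c_3) = f(2.677500) = -0.015116
  f(a) × f(c) ≥ 0, new interval: [2.677500, 2.815000]
Iteration 4:
  c_4 = (2.677500 + 2.815000)/2 = 2.746250
  f(c_4) = f(2.746250) = 0.010236
  f(a) × f(c) < 0, new interval: [2.677500, 2.746250]
Iteration 5:
  c_5 = (2.677500 + 2.746250)/2 = 2.711875
  f(c_5) = f(2.711875) = -0.002360
  f(a) × f(c) ≥ 0, new interval: [2.711875, 2.746250]

After 5 iteration(s), the approximation is c_5 = 2.711875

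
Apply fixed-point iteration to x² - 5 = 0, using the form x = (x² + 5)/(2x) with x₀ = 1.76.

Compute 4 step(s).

Equation: x² - 5 = 0
Fixed-point form: x = (x² + 5)/(2x)
x₀ = 1.76

x_1 = g(1.760000) = 2.300455
x_2 = g(2.300455) = 2.236969
x_3 = g(2.236969) = 2.236068
x_4 = g(2.236068) = 2.236068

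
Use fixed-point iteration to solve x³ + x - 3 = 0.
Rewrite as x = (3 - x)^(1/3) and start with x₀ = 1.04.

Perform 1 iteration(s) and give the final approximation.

Equation: x³ + x - 3 = 0
Fixed-point form: x = (3 - x)^(1/3)
x₀ = 1.04

x_1 = g(1.040000) = 1.251465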